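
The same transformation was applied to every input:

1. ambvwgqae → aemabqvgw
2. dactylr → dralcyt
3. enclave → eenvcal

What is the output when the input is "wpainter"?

wrpeatin

The pattern: take characters alternately from the front and the back (1st, last, 2nd, 2nd-last, ...).
Doing the same to "wpainter": "wrpeatin".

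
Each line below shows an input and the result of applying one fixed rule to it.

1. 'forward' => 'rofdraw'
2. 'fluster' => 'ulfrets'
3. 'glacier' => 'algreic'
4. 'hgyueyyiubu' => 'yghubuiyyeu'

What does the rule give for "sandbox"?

nasxobd

What's happening: reverse the string, then move the last 3 characters to the front (rotate right by 3).
Starting from "sandbox": after the first operation, "xobdnas"; after the second, "nasxobd".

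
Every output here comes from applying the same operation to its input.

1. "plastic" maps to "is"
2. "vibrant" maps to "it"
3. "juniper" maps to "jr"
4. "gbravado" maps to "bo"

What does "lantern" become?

lr

The transformation: sort the characters into alphabetical order, then keep one character in every 3, starting at position 3 (positions 3rd, 6th, 9th, ...).
For "lantern" the result is "lr".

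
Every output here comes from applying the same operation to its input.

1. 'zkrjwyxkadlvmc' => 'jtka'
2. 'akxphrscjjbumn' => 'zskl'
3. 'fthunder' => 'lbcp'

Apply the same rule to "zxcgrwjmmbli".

In each case the input is transformed by: shift every letter 2 places backward in the alphabet (wrapping around), then keep only the last 4 characters.
Working it through for "zxcgrwjmmbli": intermediate "xvaepuhkkzjg", final "kzjg".

kzjg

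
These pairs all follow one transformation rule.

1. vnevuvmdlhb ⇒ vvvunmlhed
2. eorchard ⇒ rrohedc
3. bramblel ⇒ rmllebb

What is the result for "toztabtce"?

ztttoecb

In each case the input is transformed by: sort the characters into reverse alphabetical order, then delete the last character.
Working it through for "toztabtce": intermediate "ztttoecba", final "ztttoecb".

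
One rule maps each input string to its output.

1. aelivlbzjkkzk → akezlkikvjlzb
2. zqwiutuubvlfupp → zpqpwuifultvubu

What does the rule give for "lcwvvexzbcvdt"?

ltcdwvvcvbezx

In each case the input is transformed by: take characters alternately from the front and the back (1st, last, 2nd, 2nd-last, ...).
"lcwvvexzbcvdt" → "ltcdwvvcvbezx".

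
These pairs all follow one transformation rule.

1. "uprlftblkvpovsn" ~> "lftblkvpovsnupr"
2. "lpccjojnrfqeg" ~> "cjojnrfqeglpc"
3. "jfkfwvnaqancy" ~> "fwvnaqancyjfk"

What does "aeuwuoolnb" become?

Each output is the input with this applied: move the first 3 characters to the end (rotate left by 3).
Doing the same to "aeuwuoolnb": "wuoolnbaeu".

wuoolnbaeu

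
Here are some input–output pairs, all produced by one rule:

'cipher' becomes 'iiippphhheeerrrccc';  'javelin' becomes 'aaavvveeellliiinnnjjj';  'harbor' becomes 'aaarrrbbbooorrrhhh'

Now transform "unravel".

What's happening: move the first character to the end, then repeat every character 3 times.
Starting from "unravel": after the first operation, "nravelu"; after the second, "nnnrrraaavvveeellluuu".
(Check on "javelin": → "avelinj" → "aaavvveeellliiinnnjjj" ✓)

nnnrrraaavvveeellluuu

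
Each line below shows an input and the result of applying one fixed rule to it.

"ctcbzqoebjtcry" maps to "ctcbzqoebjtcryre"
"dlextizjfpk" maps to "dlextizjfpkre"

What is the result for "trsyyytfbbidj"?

trsyyytfbbidjre

In each case the input is transformed by: append "re".
Doing the same to "trsyyytfbbidj": "trsyyytfbbidjre".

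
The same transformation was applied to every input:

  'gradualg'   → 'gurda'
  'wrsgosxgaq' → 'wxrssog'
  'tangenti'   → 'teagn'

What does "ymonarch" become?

yamno

In each case the input is transformed by: delete the last 3 characters, then take characters alternately from the front and the back (1st, last, 2nd, 2nd-last, ...).
Starting from "ymonarch": after the first operation, "ymona"; after the second, "yamno".
(Check on "wrsgosxgaq": → "wrsgosx" → "wxrssog" ✓)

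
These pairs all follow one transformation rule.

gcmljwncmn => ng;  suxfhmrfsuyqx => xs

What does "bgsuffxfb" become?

Looking at the pairs, the operation is to move the first character to the end, then keep only the last 2 characters.
On "bgsuffxfb": the first step gives "gsuffxfbb", and the second then gives "bb".

bb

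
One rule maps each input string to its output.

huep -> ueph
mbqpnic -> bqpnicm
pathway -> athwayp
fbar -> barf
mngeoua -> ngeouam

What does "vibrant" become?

ibrantv

Rule — move the first character to the end.
For "vibrant" the result is "ibrantv".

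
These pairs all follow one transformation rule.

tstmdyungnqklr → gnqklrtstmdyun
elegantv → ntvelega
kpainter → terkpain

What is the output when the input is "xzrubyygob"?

ygobxzruby

Each output is the input with this applied: move the first character to the end, then swap the front and back halves of the string.
On "xzrubyygob" that produces "ygobxzruby".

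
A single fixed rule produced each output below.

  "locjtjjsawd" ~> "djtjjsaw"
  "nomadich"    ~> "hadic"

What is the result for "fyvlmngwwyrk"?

klmngwwyr

Rule — delete the first 3 characters, then move the last character to the front.
Starting from "fyvlmngwwyrk": after the first operation, "lmngwwyrk"; after the second, "klmngwwyr".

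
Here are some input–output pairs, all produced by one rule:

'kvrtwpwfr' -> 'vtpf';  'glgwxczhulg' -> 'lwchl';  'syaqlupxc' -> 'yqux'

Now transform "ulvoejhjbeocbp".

What's happening: keep every other character starting from the second (positions 2nd, 4th, 6th, ...).
So "ulvoejhjbeocbp" becomes "lojjecp".

lojjecp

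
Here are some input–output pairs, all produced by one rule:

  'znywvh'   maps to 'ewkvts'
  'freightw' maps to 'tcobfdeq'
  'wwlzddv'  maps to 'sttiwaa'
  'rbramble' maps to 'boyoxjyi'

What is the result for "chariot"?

The rule is to shift every letter 3 places backward in the alphabet (wrapping around), then move the last character to the front.
"chariot" → "zexoflq" → "qzexofl".

qzexofl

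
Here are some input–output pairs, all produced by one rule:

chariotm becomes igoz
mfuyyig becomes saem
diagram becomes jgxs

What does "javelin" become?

pbrt

In each case the input is transformed by: keep every other character starting from the first (positions 1st, 3rd, 5th, ...), then shift every letter 6 places forward in the alphabet (wrapping around).
On "javelin": the first step gives "jvln", and the second then gives "pbrt".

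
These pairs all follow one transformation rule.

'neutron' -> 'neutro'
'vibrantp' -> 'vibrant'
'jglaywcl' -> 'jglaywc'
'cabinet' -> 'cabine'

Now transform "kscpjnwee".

In each case the input is transformed by: delete the last character.
So "kscpjnwee" becomes "kscpjnwe".

kscpjnwe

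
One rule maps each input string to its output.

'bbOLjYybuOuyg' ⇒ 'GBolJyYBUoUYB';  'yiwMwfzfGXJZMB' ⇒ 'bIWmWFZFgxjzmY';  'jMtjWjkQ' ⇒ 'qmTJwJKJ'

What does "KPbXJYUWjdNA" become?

In each case the input is transformed by: swap the first and last characters, then flip the case of every letter.
For "KPbXJYUWjdNA" the result is "apBxjyuwJDnk".

apBxjyuwJDnk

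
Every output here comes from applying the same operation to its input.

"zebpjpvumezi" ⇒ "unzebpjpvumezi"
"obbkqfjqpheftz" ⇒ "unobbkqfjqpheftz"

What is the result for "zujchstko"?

unzujchstko

What's happening: prepend "un".
On "zujchstko" that produces "unzujchstko".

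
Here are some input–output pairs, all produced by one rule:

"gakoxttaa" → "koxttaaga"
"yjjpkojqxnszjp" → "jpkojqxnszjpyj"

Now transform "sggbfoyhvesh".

The rule is to move the first 2 characters to the end (rotate left by 2).
"sggbfoyhvesh" → "gbfoyhveshsg".

gbfoyhveshsg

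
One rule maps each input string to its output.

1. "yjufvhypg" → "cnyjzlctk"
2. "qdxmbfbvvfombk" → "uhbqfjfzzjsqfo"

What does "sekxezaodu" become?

wiobideshy

Each output is the input with this applied: shift every letter 4 places forward in the alphabet (wrapping around).
Doing the same to "sekxezaodu": "wiobideshy".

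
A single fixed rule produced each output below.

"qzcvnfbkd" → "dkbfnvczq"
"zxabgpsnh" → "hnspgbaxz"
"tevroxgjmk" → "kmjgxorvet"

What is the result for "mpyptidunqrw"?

wrqnuditpypm

What's happening: reverse the string.
"mpyptidunqrw" → "wrqnuditpypm".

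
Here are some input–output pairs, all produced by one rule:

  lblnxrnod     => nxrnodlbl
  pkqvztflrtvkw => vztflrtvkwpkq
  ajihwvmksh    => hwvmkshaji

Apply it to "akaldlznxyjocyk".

ldlznxyjocykaka

Rule — move the first 3 characters to the end (rotate left by 3).
On "akaldlznxyjocyk" that produces "ldlznxyjocykaka".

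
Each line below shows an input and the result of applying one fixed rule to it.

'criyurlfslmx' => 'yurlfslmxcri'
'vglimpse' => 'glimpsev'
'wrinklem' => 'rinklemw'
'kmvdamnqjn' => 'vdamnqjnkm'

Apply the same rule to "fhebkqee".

Rule — swap the front and back halves of the string, then move the last 3 characters to the front (rotate right by 3).
For "fhebkqee" the result is "hebkqeef".

hebkqeef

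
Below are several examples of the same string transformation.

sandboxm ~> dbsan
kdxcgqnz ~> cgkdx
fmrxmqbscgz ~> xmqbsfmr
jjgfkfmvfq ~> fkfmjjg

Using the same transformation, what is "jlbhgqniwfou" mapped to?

hgqniwjlb

The pattern: delete the last 3 characters, then move the first 3 characters to the end (rotate left by 3).
Applying both steps to "jlbhgqniwfou": "jlbhgqniw", then "hgqniwjlb".
(Check on "jjgfkfmvfq": → "jjgfkfm" → "fkfmjjg" ✓)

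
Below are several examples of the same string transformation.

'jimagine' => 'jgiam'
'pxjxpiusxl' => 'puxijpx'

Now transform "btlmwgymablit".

bbtalmmywg

Looking at the pairs, the operation is to delete the last 3 characters, then take characters alternately from the front and the back (1st, last, 2nd, 2nd-last, ...).
So "btlmwgymablit" becomes "bbtalmmywg".
(Check on "pxjxpiusxl": → "pxjxpiu" → "puxijpx" ✓)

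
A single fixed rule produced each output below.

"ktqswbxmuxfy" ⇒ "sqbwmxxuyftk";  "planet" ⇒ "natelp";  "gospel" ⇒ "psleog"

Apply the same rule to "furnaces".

nrcaseuf

What's happening: swap each adjacent pair of characters (1↔2, 3↔4, ...), then move the first 2 characters to the end (rotate left by 2).
On "furnaces": the first step gives "ufnrcase", and the second then gives "nrcaseuf".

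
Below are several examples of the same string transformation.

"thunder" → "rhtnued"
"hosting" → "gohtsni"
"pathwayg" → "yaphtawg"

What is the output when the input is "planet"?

elpnat

Looking at the pairs, the operation is to swap each adjacent pair of characters (1↔2, 3↔4, ...), then move the last character to the front.
For "planet" the result is "elpnat".
(Check on "thunder": → "htnuedr" → "rhtnued" ✓)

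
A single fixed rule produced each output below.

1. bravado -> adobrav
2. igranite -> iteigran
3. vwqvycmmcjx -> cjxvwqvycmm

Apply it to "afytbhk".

bhkafyt

The transformation: move the last 3 characters to the front (rotate right by 3).
On "afytbhk" that produces "bhkafyt".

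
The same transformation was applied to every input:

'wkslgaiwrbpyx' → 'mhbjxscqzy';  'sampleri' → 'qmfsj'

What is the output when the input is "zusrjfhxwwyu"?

Looking at the pairs, the operation is to shift every letter 1 place forward in the alphabet (wrapping around), then delete the first 3 characters.
For "zusrjfhxwwyu" the result is "skgiyxxzv".

skgiyxxzv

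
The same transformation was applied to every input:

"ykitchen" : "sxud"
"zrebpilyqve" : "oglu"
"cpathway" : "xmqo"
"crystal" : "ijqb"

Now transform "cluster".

Looking at the pairs, the operation is to shift every letter 10 places backward in the alphabet (wrapping around), then keep only the last 4 characters.
Applying both steps to "cluster": "sbkijuh", then "ijuh".

ijuh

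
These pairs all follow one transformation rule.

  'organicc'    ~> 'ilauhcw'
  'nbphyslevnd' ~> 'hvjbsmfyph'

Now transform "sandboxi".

The pattern: delete the last character, then shift every letter 6 places backward in the alphabet (wrapping around).
Applying both steps to "sandboxi": "sandbox", then "muhxvir".

muhxvir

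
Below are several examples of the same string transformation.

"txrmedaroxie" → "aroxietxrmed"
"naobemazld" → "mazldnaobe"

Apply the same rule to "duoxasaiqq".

saiqqduoxa

The transformation: swap the front and back halves of the string.
So "duoxasaiqq" becomes "saiqqduoxa".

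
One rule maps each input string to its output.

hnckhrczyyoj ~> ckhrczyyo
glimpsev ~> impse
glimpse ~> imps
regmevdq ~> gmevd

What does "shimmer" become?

imme

The transformation: move the first 2 characters to the end (rotate left by 2), then delete the last 3 characters.
Applying both steps to "shimmer": "immersh", then "imme".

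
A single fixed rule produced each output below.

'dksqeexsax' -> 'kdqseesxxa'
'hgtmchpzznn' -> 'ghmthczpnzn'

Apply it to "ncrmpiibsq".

cnmripbiqs

What's happening: swap each adjacent pair of characters (1↔2, 3↔4, ...).
For "ncrmpiibsq" the result is "cnmripbiqs".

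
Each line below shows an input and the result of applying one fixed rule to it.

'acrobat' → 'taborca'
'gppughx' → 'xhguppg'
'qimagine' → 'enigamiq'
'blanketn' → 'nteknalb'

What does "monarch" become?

hcranom

In each case the input is transformed by: reverse the string.
"monarch" → "hcranom".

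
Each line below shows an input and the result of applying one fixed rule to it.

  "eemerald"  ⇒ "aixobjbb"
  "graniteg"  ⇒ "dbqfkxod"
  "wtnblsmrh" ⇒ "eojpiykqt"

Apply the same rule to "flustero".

The pattern: reverse the string, then shift every letter 3 places backward in the alphabet (wrapping around).
Working it through for "flustero": intermediate "oretsulf", final "lobqpric".

lobqpric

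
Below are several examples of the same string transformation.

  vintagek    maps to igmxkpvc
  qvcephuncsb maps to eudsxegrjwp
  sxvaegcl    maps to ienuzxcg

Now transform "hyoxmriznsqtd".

svfjaqzotkbpu

In each case the input is transformed by: shift every letter 2 places forward in the alphabet (wrapping around), then move the last 3 characters to the front (rotate right by 3).
For "hyoxmriznsqtd", step one produces "jaqzotkbpusvf"; step two turns that into "svfjaqzotkbpu".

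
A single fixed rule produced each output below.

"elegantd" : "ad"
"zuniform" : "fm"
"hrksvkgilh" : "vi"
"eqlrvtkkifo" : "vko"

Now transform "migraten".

The pattern: keep one character in every 3, starting at position 2 (positions 2nd, 5th, 8th, ...), then delete the first character.
Applying that to "migraten" gives "an".

an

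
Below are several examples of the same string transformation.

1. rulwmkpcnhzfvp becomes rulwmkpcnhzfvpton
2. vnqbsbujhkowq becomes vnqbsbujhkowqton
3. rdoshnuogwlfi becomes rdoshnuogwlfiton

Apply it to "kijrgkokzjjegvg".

The pattern: append "ton".
For "kijrgkokzjjegvg" the result is "kijrgkokzjjegvgton".

kijrgkokzjjegvgton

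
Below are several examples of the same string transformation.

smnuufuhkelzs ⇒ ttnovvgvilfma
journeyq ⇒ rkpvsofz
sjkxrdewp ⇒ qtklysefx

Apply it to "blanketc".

dcmbolfu

Looking at the pairs, the operation is to move the last character to the front, then shift every letter 1 place forward in the alphabet (wrapping around).
For "blanketc", step one produces "cblanket"; step two turns that into "dcmbolfu".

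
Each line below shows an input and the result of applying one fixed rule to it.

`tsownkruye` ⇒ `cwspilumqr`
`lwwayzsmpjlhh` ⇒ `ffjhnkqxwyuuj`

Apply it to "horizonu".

slmxgpmf

Looking at the pairs, the operation is to reverse the string, then shift every letter 2 places backward in the alphabet (wrapping around).
On "horizonu": the first step gives "unoziroh", and the second then gives "slmxgpmf".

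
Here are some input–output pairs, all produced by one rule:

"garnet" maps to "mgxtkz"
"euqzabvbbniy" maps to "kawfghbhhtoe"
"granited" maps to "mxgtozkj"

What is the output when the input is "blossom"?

The pattern: shift every letter 6 places forward in the alphabet (wrapping around).
Applying that to "blossom" gives "hruyyus".

hruyyus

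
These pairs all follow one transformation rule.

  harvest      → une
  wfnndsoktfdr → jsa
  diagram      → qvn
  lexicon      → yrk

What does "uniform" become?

hav

Each output is the input with this applied: shift every letter 13 places forward in the alphabet (wrapping around) — i.e. ROT13, then keep only the first 3 characters.
So "uniform" becomes "hav".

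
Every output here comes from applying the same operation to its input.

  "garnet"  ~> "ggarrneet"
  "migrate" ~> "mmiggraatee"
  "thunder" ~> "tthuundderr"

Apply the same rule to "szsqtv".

In each case the input is transformed by: repeat every character 3 times, then keep every other character starting from the first (positions 1st, 3rd, 5th, ...).
Working it through for "szsqtv": intermediate "ssszzzsssqqqtttvvv", final "sszssqttv".

sszssqttv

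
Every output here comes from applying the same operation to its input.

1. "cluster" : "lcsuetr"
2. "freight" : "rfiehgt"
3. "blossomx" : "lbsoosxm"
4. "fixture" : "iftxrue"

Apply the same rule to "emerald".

Each output is the input with this applied: swap each adjacent pair of characters (1↔2, 3↔4, ...).
Doing the same to "emerald": "merelad".

merelad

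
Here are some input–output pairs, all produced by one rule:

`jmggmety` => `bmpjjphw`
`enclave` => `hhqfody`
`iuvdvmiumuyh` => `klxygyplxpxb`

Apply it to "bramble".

heudpeo

Each output is the input with this applied: shift every letter 3 places forward in the alphabet (wrapping around), then move the last character to the front.
"bramble" → "eudpeoh" → "heudpeo".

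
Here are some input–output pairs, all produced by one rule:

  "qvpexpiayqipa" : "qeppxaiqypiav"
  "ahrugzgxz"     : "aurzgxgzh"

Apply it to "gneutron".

In each case the input is transformed by: swap each adjacent pair of characters (1↔2, 3↔4, ...), then move the first character to the end.
Working it through for "gneutron": intermediate "nguertno", final "guertnon".

guertnon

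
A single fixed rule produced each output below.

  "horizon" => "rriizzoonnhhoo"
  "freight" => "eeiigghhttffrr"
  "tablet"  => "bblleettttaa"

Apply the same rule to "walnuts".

Rule — move the first 2 characters to the end (rotate left by 2), then double every character.
For "walnuts", step one produces "lnutswa"; step two turns that into "llnnuuttsswwaa".

llnnuuttsswwaa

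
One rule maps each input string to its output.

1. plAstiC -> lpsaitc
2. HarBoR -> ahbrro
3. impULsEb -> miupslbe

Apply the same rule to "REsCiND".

ercsnid

What's happening: swap each adjacent pair of characters (1↔2, 3↔4, ...), then convert every letter to lowercase.
Starting from "REsCiND": after the first operation, "ERCsNiD"; after the second, "ercsnid".
(Check on "HarBoR": → "aHBrRo" → "ahbrro" ✓)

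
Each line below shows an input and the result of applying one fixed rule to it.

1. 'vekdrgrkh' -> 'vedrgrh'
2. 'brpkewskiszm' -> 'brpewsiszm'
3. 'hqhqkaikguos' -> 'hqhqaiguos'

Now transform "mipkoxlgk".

In each case the input is transformed by: remove every "k".
Applying that to "mipkoxlgk" gives "mipoxlg".

mipoxlg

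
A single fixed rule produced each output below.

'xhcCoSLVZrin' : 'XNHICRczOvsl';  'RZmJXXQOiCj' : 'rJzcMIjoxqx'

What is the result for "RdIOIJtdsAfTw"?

In each case the input is transformed by: flip the case of every letter, then take characters alternately from the front and the back (1st, last, 2nd, 2nd-last, ...).
So "RdIOIJtdsAfTw" becomes "rWDtiFoaiSjDT".

rWDtiFoaiSjDT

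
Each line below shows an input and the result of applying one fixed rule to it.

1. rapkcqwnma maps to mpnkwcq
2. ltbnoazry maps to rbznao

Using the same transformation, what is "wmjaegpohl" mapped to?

hjoapeg

What's happening: take characters alternately from the front and the back (1st, last, 2nd, 2nd-last, ...), then delete the first 3 characters.
"wmjaegpohl" → "wlmhjoapeg" → "hjoapeg".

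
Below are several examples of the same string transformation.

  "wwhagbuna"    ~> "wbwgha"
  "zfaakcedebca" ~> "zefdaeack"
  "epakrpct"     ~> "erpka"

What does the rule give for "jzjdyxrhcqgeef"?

jgzqjcdhyrx

Looking at the pairs, the operation is to delete the last 3 characters, then take characters alternately from the front and the back (1st, last, 2nd, 2nd-last, ...).
On "jzjdyxrhcqgeef": the first step gives "jzjdyxrhcqg", and the second then gives "jgzqjcdhyrx".
(Check on "wwhagbuna": → "wwhagb" → "wbwgha" ✓)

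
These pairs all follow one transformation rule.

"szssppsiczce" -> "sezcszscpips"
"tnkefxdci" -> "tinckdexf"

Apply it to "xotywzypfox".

Rule — take characters alternately from the front and the back (1st, last, 2nd, 2nd-last, ...).
For "xotywzypfox" the result is "xxootfypwyz".

xxootfypwyz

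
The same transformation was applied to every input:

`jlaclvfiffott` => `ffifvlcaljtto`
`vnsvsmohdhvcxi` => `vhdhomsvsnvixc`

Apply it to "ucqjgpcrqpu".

rcpgjqcuupq

Looking at the pairs, the operation is to reverse the string, then move the first 3 characters to the end (rotate left by 3).
Applying both steps to "ucqjgpcrqpu": "upqrcpgjqcu", then "rcpgjqcuupq".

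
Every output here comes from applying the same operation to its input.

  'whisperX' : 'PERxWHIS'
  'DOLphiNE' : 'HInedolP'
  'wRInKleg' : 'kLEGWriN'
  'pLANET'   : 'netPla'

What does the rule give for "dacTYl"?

tyLDAC

The rule is to swap the front and back halves of the string, then flip the case of every letter.
Starting from "dacTYl": after the first operation, "TYldac"; after the second, "tyLDAC".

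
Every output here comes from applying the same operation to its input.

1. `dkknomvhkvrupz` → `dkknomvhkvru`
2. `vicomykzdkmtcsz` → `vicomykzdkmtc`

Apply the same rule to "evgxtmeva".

The transformation: delete the last 2 characters.
"evgxtmeva" → "evgxtme".

evgxtme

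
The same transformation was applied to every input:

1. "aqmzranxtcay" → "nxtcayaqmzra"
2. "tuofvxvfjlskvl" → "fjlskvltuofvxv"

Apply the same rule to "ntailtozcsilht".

zcsilhtntailto

Rule — swap the front and back halves of the string.
For "ntailtozcsilht" the result is "zcsilhtntailto".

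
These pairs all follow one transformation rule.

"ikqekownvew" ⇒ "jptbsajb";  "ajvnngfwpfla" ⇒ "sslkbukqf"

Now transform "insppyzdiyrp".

uudeindwu

In each case the input is transformed by: shift every letter 5 places forward in the alphabet (wrapping around), then delete the first 3 characters.
Starting from "insppyzdiyrp": after the first operation, "nsxuudeindwu"; after the second, "uudeindwu".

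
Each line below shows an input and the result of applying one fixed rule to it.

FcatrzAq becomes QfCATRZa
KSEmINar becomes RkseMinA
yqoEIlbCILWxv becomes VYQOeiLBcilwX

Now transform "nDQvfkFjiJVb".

BNdqVFKfJIjv

The pattern: flip the case of every letter, then move the last character to the front.
So "nDQvfkFjiJVb" becomes "BNdqVFKfJIjv".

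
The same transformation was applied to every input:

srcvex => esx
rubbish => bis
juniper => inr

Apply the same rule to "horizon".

The transformation: sort the characters into alphabetical order, then keep every other character starting from the second (positions 2nd, 4th, 6th, ...).
Working it through for "horizon": intermediate "hinoorz", final "ior".

ior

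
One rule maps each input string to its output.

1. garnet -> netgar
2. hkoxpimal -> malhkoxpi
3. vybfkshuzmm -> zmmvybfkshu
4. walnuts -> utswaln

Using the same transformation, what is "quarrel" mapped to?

relquar

In each case the input is transformed by: move the last 3 characters to the front (rotate right by 3).
For "quarrel" the result is "relquar".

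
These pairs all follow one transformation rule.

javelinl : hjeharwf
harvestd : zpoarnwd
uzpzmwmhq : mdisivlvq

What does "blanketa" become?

wpagjwhx

In each case the input is transformed by: reverse the string, then shift every letter 4 places backward in the alphabet (wrapping around).
On "blanketa": the first step gives "ateknalb", and the second then gives "wpagjwhx".
(Check on "uzpzmwmhq": → "qhmwmzpzu" → "mdisivlvq" ✓)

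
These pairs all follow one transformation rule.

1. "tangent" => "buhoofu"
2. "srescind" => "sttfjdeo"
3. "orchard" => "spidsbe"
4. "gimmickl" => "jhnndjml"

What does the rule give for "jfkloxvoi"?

gkmlyppwj

In each case the input is transformed by: swap each adjacent pair of characters (1↔2, 3↔4, ...), then shift every letter 1 place forward in the alphabet (wrapping around).
Starting from "jfkloxvoi": after the first operation, "fjlkxoovi"; after the second, "gkmlyppwj".
(Check on "gimmickl": → "igmmcilk" → "jhnndjml" ✓)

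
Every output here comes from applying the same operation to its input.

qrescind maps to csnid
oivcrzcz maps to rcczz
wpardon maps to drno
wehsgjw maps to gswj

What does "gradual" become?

udla

The pattern: delete the first 3 characters, then swap each adjacent pair of characters (1↔2, 3↔4, ...).
"gradual" → "dual" → "udla".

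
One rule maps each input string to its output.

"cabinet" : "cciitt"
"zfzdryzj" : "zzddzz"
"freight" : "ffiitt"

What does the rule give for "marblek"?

mmbbkk

What's happening: keep one character in every 3, starting at position 1 (positions 1st, 4th, 7th, ...), then double every character.
Working it through for "marblek": intermediate "mbk", final "mmbbkk".
(Check on "cabinet": → "cit" → "cciitt" ✓)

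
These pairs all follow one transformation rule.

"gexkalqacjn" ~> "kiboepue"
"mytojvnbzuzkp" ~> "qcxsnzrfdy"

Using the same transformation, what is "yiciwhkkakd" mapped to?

cmgmaloo

Each output is the input with this applied: delete the last 3 characters, then shift every letter 4 places forward in the alphabet (wrapping around).
On "yiciwhkkakd": the first step gives "yiciwhkk", and the second then gives "cmgmaloo".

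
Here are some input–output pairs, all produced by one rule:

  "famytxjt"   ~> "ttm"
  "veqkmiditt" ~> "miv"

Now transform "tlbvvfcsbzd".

vsdb

The pattern: move the first 3 characters to the end (rotate left by 3), then keep one character in every 3, starting at position 2 (positions 2nd, 5th, 8th, ...).
For "tlbvvfcsbzd" the result is "vsdb".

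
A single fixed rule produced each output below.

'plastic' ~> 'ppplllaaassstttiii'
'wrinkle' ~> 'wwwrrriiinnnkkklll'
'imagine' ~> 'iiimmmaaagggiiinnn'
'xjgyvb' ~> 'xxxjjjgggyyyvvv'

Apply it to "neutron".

nnneeeuuutttrrrooo

Looking at the pairs, the operation is to repeat every character 3 times, then delete the last 3 characters.
For "neutron", step one produces "nnneeeuuutttrrrooonnn"; step two turns that into "nnneeeuuutttrrrooo".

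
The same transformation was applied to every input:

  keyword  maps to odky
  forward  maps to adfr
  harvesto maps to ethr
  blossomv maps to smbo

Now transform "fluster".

trfu

Rule — keep every other character starting from the first (positions 1st, 3rd, 5th, ...), then move the first 2 characters to the end (rotate left by 2).
Applying both steps to "fluster": "futr", then "trfu".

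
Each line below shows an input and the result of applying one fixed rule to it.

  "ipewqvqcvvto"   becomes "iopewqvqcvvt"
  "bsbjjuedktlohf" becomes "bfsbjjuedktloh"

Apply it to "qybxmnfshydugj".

Rule — swap the first and last characters, then move the last character to the front.
"qybxmnfshydugj" → "jybxmnfshydugq" → "qjybxmnfshydug".

qjybxmnfshydug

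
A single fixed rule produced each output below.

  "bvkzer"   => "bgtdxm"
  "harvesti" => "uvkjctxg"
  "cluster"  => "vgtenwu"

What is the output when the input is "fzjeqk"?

gsmhbl

What's happening: move the last 3 characters to the front (rotate right by 3), then shift every letter 2 places forward in the alphabet (wrapping around).
Working it through for "fzjeqk": intermediate "eqkfzj", final "gsmhbl".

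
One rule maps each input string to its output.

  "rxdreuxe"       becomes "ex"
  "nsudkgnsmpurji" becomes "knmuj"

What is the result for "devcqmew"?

qe

What's happening: delete the first 3 characters, then keep every other character starting from the second (positions 2nd, 4th, 6th, ...).
Applying both steps to "devcqmew": "cqmew", then "qe".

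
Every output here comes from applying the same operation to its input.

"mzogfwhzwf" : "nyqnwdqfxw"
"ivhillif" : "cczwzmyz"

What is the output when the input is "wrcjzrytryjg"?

pkipaxnitaqi

Looking at the pairs, the operation is to shift every letter 9 places backward in the alphabet (wrapping around), then swap the front and back halves of the string.
"wrcjzrytryjg" → "pkipaxnitaqi".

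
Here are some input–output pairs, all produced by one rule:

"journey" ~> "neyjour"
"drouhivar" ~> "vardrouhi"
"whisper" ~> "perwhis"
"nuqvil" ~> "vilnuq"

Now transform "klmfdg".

The transformation: move the last 3 characters to the front (rotate right by 3).
For "klmfdg" the result is "fdgklm".

fdgklm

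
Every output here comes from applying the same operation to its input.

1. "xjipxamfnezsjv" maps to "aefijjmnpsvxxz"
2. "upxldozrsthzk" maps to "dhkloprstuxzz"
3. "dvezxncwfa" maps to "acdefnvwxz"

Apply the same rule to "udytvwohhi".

dhhiotuvwy

Rule — sort the characters into alphabetical order.
"udytvwohhi" → "dhhiotuvwy".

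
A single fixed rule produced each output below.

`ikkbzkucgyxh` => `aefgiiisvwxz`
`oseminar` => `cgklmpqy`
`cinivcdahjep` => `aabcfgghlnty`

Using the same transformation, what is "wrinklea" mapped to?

The transformation: shift every letter 2 places backward in the alphabet (wrapping around), then sort the characters into alphabetical order.
On "wrinklea": the first step gives "upglijcy", and the second then gives "cgijlpuy".

cgijlpuy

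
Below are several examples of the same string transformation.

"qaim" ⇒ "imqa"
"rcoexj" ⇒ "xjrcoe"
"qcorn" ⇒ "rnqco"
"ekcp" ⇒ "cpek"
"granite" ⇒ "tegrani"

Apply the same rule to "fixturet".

etfixtur

Each output is the input with this applied: move the last 2 characters to the front (rotate right by 2).
Applying that to "fixturet" gives "etfixtur".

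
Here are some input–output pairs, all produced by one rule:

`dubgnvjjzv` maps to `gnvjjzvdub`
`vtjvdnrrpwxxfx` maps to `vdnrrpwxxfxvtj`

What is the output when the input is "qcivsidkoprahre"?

vsidkoprahreqci

Looking at the pairs, the operation is to move the first 3 characters to the end (rotate left by 3).
Doing the same to "qcivsidkoprahre": "vsidkoprahreqci".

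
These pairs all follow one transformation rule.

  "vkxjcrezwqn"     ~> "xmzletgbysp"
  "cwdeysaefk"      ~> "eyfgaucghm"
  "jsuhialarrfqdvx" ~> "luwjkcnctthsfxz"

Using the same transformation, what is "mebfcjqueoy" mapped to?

ogdhelswgqa

What's happening: shift every letter 2 places forward in the alphabet (wrapping around).
On "mebfcjqueoy" that produces "ogdhelswgqa".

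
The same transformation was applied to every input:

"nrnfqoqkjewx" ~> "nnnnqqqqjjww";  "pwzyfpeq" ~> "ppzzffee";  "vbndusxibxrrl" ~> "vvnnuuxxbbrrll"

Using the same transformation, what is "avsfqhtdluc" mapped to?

aassqqttllcc

What's happening: keep every other character starting from the first (positions 1st, 3rd, 5th, ...), then double every character.
Starting from "avsfqhtdluc": after the first operation, "asqtlc"; after the second, "aassqqttllcc".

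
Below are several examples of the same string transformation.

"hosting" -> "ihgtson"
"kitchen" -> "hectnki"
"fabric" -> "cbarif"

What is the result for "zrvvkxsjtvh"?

The pattern: sort the characters into reverse alphabetical order, then move the last 3 characters to the front (rotate right by 3).
Applying both steps to "zrvvkxsjtvh": "zxvvvtsrkjh", then "kjhzxvvvtsr".

kjhzxvvvtsr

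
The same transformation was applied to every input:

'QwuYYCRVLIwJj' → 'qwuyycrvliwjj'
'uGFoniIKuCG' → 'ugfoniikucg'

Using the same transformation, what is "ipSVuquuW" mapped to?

ipsvuquuw

In each case the input is transformed by: convert every letter to lowercase.
On "ipSVuquuW" that produces "ipsvuquuw".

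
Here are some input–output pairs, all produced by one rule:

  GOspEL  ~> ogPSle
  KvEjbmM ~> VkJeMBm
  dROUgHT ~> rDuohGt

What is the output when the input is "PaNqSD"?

ApQnds

The transformation: flip the case of every letter, then swap each adjacent pair of characters (1↔2, 3↔4, ...).
On "PaNqSD": the first step gives "pAnQsd", and the second then gives "ApQnds".
(Check on "dROUgHT": → "DrouGht" → "rDuohGt" ✓)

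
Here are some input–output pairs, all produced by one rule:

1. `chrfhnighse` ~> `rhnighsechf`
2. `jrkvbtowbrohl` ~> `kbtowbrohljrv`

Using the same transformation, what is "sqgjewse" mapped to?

Each output is the input with this applied: move the first 3 characters to the end (rotate left by 3), then swap the first and last characters.
Starting from "sqgjewse": after the first operation, "jewsesqg"; after the second, "gewsesqj".

gewsesqj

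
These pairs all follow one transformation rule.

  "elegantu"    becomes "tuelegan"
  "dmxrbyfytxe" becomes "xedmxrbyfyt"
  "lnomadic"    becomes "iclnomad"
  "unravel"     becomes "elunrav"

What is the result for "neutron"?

The transformation: move the last 2 characters to the front (rotate right by 2).
"neutron" → "onneutr".

onneutr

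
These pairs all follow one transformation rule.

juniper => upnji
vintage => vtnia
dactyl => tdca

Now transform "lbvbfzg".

Looking at the pairs, the operation is to delete the last 2 characters, then sort the characters into reverse alphabetical order.
"lbvbfzg" → "lbvbf" → "vlfbb".

vlfbb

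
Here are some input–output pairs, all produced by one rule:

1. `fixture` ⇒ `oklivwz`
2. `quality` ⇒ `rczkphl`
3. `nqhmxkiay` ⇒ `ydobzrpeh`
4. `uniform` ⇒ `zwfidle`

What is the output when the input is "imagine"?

rxzevzd

The rule is to move the first 2 characters to the end (rotate left by 2), then shift every letter 9 places backward in the alphabet (wrapping around).
On "imagine": the first step gives "agineim", and the second then gives "rxzevzd".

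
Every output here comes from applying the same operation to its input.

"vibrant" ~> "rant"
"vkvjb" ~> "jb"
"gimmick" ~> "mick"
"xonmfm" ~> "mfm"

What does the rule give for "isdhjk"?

Looking at the pairs, the operation is to delete the first 3 characters.
"isdhjk" → "hjk".

hjk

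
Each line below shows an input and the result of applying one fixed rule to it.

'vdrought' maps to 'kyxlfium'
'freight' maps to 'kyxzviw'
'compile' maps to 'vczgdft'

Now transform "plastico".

ftzkjrcg

Each output is the input with this applied: reverse the string, then shift every letter 9 places backward in the alphabet (wrapping around).
Applying both steps to "plastico": "ocitsalp", then "ftzkjrcg".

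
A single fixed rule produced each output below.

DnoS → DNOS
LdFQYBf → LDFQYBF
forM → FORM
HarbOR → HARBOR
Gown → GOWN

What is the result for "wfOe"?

What's happening: convert every letter to uppercase.
For "wfOe" the result is "WFOE".

WFOE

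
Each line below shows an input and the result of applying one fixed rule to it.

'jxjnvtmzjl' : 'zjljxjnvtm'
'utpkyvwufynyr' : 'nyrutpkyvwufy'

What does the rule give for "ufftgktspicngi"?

ngiufftgktspic

In each case the input is transformed by: move the last 3 characters to the front (rotate right by 3).
Applying that to "ufftgktspicngi" gives "ngiufftgktspic".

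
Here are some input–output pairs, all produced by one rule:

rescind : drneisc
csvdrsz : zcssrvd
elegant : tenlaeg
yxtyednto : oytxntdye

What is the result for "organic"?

coirnga

Looking at the pairs, the operation is to take characters alternately from the front and the back (1st, last, 2nd, 2nd-last, ...), then swap each adjacent pair of characters (1↔2, 3↔4, ...).
For "organic", step one produces "ocrigna"; step two turns that into "coirnga".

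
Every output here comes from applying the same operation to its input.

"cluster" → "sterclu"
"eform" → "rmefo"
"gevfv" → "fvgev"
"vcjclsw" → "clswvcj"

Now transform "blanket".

nketbla

Looking at the pairs, the operation is to move the first 3 characters to the end (rotate left by 3).
So "blanket" becomes "nketbla".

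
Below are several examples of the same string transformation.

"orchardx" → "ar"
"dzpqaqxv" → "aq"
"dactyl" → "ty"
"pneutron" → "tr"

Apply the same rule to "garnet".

What's happening: swap the front and back halves of the string, then keep only the first 2 characters.
Starting from "garnet": after the first operation, "netgar"; after the second, "ne".

ne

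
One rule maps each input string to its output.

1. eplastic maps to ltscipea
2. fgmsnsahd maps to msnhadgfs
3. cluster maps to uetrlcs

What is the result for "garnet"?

Looking at the pairs, the operation is to swap each adjacent pair of characters (1↔2, 3↔4, ...), then move the first 3 characters to the end (rotate left by 3).
Working it through for "garnet": intermediate "agnrte", final "rteagn".

rteagn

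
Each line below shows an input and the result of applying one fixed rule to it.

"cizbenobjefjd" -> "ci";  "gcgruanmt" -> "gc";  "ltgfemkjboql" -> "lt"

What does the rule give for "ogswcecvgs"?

og

What's happening: keep only the first 2 characters.
Applying that to "ogswcecvgs" gives "og".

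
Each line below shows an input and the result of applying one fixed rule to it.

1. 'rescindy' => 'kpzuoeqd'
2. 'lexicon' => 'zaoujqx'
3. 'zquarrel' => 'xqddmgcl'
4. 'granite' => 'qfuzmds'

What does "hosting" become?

Looking at the pairs, the operation is to shift every letter 12 places forward in the alphabet (wrapping around), then reverse the string.
For "hosting" the result is "szufeat".
(Check on "rescindy": → "dqeouzpk" → "kpzuoeqd" ✓)

szufeat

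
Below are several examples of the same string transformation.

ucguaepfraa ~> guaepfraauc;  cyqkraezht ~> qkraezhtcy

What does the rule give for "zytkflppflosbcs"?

Rule — move the first 2 characters to the end (rotate left by 2).
For "zytkflppflosbcs" the result is "tkflppflosbcszy".

tkflppflosbcszy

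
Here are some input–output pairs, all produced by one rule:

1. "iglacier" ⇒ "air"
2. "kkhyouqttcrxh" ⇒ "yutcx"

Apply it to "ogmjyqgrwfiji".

Each output is the input with this applied: delete the first 3 characters, then keep every other character starting from the first (positions 1st, 3rd, 5th, ...).
So "ogmjyqgrwfiji" becomes "jqrfj".

jqrfj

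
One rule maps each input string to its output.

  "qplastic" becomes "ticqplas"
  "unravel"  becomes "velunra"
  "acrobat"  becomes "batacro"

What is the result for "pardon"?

Looking at the pairs, the operation is to move the last 3 characters to the front (rotate right by 3).
"pardon" → "donpar".

donpar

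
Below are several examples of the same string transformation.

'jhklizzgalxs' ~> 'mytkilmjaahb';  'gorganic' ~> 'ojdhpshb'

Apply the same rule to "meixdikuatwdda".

The rule is to move the last 3 characters to the front (rotate right by 3), then shift every letter 1 place forward in the alphabet (wrapping around).
Applying both steps to "meixdikuatwdda": "ddameixdikuatw", then "eebnfjyejlvbux".

eebnfjyejlvbux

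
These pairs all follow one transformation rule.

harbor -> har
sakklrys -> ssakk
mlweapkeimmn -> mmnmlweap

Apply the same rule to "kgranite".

In each case the input is transformed by: swap the front and back halves of the string, then delete the first 3 characters.
For "kgranite", step one produces "nitekgra"; step two turns that into "ekgra".
(Check on "sakklrys": → "lryssakk" → "ssakk" ✓)

ekgra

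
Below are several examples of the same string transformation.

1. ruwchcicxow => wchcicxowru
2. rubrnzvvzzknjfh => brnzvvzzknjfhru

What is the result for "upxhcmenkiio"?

Each output is the input with this applied: move the first 2 characters to the end (rotate left by 2).
On "upxhcmenkiio" that produces "xhcmenkiioup".

xhcmenkiioup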